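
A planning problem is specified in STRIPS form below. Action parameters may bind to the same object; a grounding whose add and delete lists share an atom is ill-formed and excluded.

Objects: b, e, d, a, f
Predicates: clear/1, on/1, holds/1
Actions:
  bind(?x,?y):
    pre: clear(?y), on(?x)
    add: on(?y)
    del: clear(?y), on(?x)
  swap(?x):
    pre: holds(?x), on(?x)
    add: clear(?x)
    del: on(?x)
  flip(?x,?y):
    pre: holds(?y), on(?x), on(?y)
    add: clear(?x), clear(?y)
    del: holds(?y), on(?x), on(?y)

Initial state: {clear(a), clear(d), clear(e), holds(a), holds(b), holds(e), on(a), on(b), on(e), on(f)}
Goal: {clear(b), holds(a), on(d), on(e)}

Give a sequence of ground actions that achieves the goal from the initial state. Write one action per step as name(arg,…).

bind(a,d); swap(b)

1. bind(a,d)  →  {clear(a), clear(e), holds(a), holds(b), holds(e), on(b), on(d), on(e), on(f)}
2. swap(b)  →  {clear(a), clear(b), clear(e), holds(a), holds(b), holds(e), on(d), on(e), on(f)}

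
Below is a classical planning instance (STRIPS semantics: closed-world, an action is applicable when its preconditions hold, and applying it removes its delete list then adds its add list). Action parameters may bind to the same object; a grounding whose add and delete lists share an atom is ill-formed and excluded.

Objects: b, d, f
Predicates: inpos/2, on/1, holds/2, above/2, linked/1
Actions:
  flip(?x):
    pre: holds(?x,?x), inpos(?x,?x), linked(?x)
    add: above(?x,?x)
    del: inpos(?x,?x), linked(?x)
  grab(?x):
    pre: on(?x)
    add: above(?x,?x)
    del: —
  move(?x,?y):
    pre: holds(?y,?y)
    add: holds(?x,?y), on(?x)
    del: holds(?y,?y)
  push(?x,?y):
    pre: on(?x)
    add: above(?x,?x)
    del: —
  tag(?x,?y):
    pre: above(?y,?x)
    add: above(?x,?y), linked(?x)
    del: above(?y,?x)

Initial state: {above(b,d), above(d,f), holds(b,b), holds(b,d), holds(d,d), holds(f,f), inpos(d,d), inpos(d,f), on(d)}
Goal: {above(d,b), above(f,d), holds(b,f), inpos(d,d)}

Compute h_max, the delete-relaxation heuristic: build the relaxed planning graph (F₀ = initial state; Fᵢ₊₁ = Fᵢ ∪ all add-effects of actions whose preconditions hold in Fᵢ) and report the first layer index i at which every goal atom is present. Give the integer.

1

F0 = init (9 atoms)
F1 = F0 ∪ {above(d,b), above(d,d), above(f,d), holds(b,f), holds(d,b), holds(d,f), holds(f,b), holds(f,d), linked(d), linked(f), on(b), on(f)}  (21 atoms)
goal ⊆ F1  ⇒  h_max = 1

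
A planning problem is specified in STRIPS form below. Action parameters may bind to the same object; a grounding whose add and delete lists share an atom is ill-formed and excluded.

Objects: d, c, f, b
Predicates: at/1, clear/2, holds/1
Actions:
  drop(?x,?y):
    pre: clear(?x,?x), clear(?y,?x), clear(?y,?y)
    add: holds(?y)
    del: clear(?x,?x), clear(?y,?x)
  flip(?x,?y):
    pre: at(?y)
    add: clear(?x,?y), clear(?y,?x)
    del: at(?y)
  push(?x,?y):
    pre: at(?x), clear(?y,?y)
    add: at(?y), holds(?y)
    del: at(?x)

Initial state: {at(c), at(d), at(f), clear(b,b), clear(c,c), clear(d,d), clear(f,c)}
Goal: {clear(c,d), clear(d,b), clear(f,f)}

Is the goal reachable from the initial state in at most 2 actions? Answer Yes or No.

1. flip(d,c)  →  {at(d), at(f), clear(b,b), clear(c,c), clear(c,d), clear(d,c), clear(d,d), clear(f,c)}
2. flip(f,f)  →  {at(d), clear(b,b), clear(c,c), clear(c,d), clear(d,c), clear(d,d), clear(f,c), clear(f,f)}
3. flip(b,d)  →  {clear(b,b), clear(b,d), clear(c,c), clear(c,d), clear(d,b), clear(d,c), clear(d,d), clear(f,c), clear(f,f)}
optimal plan length = 3; 3 > 2

No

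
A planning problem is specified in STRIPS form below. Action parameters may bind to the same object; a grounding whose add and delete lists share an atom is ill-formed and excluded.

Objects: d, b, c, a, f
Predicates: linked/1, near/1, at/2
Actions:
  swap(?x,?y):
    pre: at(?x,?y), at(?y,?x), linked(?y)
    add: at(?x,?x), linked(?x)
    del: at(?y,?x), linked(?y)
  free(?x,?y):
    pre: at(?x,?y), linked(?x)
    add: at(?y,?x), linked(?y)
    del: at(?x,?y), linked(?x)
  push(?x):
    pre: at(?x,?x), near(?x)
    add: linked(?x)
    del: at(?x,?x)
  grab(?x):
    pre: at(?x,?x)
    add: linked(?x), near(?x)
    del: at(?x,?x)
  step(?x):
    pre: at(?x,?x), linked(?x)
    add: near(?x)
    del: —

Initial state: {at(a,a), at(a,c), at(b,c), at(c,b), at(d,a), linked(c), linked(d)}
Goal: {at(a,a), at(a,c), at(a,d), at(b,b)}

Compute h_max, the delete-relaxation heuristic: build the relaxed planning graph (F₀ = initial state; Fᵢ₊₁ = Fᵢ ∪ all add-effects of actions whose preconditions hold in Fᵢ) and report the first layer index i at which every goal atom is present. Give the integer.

F0 = init (7 atoms)
F1 = F0 ∪ {at(a,d), at(b,b), linked(a), linked(b), near(a)}  (12 atoms)
goal ⊆ F1  ⇒  h_max = 1

1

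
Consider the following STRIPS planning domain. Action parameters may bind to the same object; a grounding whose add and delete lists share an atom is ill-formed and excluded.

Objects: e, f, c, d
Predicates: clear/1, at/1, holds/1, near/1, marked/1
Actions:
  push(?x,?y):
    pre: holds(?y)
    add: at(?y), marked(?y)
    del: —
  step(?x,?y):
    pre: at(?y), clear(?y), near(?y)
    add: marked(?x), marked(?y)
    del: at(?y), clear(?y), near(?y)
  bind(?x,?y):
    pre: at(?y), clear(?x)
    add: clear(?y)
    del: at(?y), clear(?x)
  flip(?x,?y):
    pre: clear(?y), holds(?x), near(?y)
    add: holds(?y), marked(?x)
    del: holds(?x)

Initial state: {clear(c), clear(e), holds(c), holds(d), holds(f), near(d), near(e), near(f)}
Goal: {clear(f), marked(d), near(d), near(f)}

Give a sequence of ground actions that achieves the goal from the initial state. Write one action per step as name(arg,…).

1. push(e,f)  →  {at(f), clear(c), clear(e), holds(c), holds(d), holds(f), marked(f), near(d), near(e), near(f)}
2. push(e,d)  →  {at(d), at(f), clear(c), clear(e), holds(c), holds(d), holds(f), marked(d), marked(f), near(d), near(e), near(f)}
3. bind(e,f)  →  {at(d), clear(c), clear(f), holds(c), holds(d), holds(f), marked(d), marked(f), near(d), near(e), near(f)}

push(e,f); push(e,d); bind(e,f)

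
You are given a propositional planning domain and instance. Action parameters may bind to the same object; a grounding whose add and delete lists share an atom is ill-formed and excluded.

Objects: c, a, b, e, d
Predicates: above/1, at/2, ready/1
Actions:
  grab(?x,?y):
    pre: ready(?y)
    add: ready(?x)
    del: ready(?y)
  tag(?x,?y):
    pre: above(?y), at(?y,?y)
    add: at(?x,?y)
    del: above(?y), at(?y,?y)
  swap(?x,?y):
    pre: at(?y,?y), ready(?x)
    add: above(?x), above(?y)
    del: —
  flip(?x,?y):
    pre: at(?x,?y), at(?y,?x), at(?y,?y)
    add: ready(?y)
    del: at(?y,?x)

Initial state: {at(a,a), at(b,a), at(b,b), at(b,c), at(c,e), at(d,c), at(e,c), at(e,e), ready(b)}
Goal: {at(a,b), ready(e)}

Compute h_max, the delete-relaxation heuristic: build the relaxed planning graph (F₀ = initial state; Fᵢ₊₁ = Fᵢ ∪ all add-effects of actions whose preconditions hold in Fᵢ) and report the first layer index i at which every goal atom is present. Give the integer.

2

F0 = init (9 atoms)
F1 = F0 ∪ {above(a), above(b), above(e), ready(a), ready(c), ready(d), ready(e)}  (16 atoms)
F2 = F1 ∪ {above(c), above(d), at(a,b), at(a,e), at(b,e), at(c,a), at(c,b), at(d,a), at(d,b), at(d,e), at(e,a), at(e,b)}  (28 atoms)
goal ⊆ F2  ⇒  h_max = 2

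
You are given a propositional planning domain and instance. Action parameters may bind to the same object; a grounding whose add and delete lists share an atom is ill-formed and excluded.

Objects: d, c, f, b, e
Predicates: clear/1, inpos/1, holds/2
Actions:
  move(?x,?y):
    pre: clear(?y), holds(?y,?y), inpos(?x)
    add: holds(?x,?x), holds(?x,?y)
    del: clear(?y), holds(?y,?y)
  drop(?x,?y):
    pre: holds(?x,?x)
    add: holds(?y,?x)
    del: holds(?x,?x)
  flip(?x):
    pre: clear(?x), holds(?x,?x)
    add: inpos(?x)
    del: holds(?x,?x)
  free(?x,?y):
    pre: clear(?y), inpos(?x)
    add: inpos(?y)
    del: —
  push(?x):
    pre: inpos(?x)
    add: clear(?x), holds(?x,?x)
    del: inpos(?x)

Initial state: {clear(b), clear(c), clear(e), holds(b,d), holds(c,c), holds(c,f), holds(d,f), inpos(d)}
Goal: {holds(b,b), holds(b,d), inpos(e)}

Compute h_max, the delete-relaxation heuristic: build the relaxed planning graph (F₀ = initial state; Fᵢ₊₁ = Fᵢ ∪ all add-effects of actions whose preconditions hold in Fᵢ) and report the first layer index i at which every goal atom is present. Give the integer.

F0 = init (8 atoms)
F1 = F0 ∪ {clear(d), holds(b,c), holds(d,c), holds(d,d), holds(e,c), holds(f,c), inpos(b), inpos(c), inpos(e)}  (17 atoms)
F2 = F1 ∪ {holds(b,b), holds(c,d), holds(e,d), holds(e,e), holds(f,d)}  (22 atoms)
goal ⊆ F2  ⇒  h_max = 2

2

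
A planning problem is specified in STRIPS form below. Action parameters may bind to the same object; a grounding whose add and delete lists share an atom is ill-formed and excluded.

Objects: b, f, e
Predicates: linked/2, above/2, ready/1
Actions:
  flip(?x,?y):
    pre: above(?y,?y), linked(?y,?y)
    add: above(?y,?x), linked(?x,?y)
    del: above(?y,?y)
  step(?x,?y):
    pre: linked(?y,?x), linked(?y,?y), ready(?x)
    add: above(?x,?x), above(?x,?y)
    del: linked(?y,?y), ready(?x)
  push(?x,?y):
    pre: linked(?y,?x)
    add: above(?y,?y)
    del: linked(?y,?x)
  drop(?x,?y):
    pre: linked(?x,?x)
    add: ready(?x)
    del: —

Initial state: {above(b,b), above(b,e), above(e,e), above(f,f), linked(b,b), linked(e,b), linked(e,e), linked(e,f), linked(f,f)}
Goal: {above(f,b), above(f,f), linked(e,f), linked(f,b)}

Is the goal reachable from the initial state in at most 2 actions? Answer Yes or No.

No

1. flip(b,f)  →  {above(b,b), above(b,e), above(e,e), above(f,b), linked(b,b), linked(b,f), linked(e,b), linked(e,e), linked(e,f), linked(f,f)}
2. flip(f,b)  →  {above(b,e), above(b,f), above(e,e), above(f,b), linked(b,b), linked(b,f), linked(e,b), linked(e,e), linked(e,f), linked(f,b), linked(f,f)}
3. push(f,f)  →  {above(b,e), above(b,f), above(e,e), above(f,b), above(f,f), linked(b,b), linked(b,f), linked(e,b), linked(e,e), linked(e,f), linked(f,b)}
optimal plan length = 3; 3 > 2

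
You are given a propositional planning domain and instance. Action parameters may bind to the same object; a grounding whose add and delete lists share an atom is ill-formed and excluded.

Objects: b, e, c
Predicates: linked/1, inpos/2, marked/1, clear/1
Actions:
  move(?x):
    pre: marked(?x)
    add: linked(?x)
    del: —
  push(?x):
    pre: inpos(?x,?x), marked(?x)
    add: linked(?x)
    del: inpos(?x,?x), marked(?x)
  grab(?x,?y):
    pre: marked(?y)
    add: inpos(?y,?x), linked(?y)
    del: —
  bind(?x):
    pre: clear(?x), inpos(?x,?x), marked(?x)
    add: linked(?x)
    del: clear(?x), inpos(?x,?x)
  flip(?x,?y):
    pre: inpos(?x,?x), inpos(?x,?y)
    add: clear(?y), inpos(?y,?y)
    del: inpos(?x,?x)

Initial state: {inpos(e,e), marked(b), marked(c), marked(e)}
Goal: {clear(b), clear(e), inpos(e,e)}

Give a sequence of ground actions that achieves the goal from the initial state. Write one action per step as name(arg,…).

grab(b,e); grab(e,b); flip(e,b); flip(b,e)

1. grab(b,e)  →  {inpos(e,b), inpos(e,e), linked(e), marked(b), marked(c), marked(e)}
2. grab(e,b)  →  {inpos(b,e), inpos(e,b), inpos(e,e), linked(b), linked(e), marked(b), marked(c), marked(e)}
3. flip(e,b)  →  {clear(b), inpos(b,b), inpos(b,e), inpos(e,b), linked(b), linked(e), marked(b), marked(c), marked(e)}
4. flip(b,e)  →  {clear(b), clear(e), inpos(b,e), inpos(e,b), inpos(e,e), linked(b), linked(e), marked(b), marked(c), marked(e)}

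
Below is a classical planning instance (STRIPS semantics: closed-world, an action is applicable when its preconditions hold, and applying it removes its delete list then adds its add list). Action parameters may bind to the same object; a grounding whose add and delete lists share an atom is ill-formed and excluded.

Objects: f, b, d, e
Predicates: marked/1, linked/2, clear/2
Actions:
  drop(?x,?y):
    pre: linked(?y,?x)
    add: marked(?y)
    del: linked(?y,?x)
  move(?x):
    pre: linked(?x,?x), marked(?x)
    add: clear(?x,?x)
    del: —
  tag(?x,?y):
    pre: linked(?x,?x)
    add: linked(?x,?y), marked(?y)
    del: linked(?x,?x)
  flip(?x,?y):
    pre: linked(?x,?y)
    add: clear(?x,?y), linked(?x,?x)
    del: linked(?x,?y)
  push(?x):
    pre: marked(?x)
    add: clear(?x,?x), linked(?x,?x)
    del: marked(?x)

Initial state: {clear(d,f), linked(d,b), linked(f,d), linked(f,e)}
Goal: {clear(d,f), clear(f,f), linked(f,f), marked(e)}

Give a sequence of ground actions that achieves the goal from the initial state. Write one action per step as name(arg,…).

drop(d,f); flip(f,e); tag(f,e); push(f)

1. drop(d,f)  →  {clear(d,f), linked(d,b), linked(f,e), marked(f)}
2. flip(f,e)  →  {clear(d,f), clear(f,e), linked(d,b), linked(f,f), marked(f)}
3. tag(f,e)  →  {clear(d,f), clear(f,e), linked(d,b), linked(f,e), marked(e), marked(f)}
4. push(f)  →  {clear(d,f), clear(f,e), clear(f,f), linked(d,b), linked(f,e), linked(f,f), marked(e)}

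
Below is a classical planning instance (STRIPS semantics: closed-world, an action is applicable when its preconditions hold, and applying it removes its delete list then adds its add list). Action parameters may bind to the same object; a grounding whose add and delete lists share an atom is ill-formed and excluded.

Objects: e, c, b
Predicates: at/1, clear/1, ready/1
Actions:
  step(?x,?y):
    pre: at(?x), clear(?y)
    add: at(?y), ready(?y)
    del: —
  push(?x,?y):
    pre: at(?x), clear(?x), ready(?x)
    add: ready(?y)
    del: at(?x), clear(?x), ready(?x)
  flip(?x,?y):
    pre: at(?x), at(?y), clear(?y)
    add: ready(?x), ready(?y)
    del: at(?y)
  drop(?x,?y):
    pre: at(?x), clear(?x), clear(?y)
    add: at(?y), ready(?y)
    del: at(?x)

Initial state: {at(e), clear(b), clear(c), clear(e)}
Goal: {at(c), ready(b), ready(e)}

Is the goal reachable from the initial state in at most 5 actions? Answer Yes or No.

1. step(e,e)  →  {at(e), clear(b), clear(c), clear(e), ready(e)}
2. step(e,c)  →  {at(c), at(e), clear(b), clear(c), clear(e), ready(c), ready(e)}
3. step(e,b)  →  {at(b), at(c), at(e), clear(b), clear(c), clear(e), ready(b), ready(c), ready(e)}
optimal plan length = 3; 3 ≤ 5

Yes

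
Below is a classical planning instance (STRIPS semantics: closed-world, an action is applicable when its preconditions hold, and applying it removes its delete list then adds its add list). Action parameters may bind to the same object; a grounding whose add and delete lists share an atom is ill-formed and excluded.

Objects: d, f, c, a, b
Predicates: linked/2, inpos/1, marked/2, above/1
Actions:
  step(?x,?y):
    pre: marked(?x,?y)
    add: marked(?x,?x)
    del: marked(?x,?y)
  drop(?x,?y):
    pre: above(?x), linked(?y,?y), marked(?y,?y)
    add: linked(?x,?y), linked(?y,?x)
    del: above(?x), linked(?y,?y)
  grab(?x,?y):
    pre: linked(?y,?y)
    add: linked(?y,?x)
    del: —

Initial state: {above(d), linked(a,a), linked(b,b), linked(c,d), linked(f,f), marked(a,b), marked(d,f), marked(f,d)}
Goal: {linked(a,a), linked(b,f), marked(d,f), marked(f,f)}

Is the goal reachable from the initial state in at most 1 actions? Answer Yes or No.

1. step(f,d)  →  {above(d), linked(a,a), linked(b,b), linked(c,d), linked(f,f), marked(a,b), marked(d,f), marked(f,f)}
2. grab(f,b)  →  {above(d), linked(a,a), linked(b,b), linked(b,f), linked(c,d), linked(f,f), marked(a,b), marked(d,f), marked(f,f)}
optimal plan length = 2; 2 > 1

No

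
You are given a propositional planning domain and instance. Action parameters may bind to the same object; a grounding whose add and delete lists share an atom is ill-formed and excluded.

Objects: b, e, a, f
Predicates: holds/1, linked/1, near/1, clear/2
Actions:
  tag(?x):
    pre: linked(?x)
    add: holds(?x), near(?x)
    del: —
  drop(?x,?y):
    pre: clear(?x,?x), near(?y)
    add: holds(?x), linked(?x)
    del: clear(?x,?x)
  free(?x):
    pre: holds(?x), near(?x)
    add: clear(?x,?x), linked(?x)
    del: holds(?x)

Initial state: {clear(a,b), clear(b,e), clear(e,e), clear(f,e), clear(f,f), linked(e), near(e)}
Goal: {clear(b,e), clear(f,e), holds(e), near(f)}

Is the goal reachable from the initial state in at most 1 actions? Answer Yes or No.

No

1. tag(e)  →  {clear(a,b), clear(b,e), clear(e,e), clear(f,e), clear(f,f), holds(e), linked(e), near(e)}
2. drop(f,e)  →  {clear(a,b), clear(b,e), clear(e,e), clear(f,e), holds(e), holds(f), linked(e), linked(f), near(e)}
3. tag(f)  →  {clear(a,b), clear(b,e), clear(e,e), clear(f,e), holds(e), holds(f), linked(e), linked(f), near(e), near(f)}
optimal plan length = 3; 3 > 1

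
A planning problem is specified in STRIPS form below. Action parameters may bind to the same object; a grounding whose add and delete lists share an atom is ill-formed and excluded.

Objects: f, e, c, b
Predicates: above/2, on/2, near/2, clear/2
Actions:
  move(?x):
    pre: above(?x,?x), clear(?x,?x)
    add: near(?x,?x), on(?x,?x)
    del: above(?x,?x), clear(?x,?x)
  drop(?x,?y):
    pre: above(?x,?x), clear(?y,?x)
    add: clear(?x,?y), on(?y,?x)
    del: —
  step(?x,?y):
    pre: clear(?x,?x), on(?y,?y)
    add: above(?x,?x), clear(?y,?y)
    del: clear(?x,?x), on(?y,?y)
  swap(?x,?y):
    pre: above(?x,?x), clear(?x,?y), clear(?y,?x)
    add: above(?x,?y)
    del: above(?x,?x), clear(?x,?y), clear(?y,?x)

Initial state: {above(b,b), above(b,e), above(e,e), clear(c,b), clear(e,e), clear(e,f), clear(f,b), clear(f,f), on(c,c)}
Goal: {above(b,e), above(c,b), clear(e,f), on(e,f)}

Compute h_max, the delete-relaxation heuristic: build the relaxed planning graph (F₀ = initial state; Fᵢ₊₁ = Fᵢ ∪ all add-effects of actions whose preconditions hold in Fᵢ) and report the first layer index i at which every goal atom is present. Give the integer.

3

F0 = init (9 atoms)
F1 = F0 ∪ {above(f,f), clear(b,c), clear(b,f), clear(c,c), near(e,e), on(c,b), on(e,e), on(f,b)}  (17 atoms)
F2 = F1 ∪ {above(b,c), above(b,f), above(c,c), above(f,b), clear(f,e), near(f,f), on(b,f), on(e,f), on(f,f)}  (26 atoms)
F3 = F2 ∪ {above(c,b), above(e,f), above(f,e), near(c,c), on(b,c), on(f,e)}  (32 atoms)
goal ⊆ F3  ⇒  h_max = 3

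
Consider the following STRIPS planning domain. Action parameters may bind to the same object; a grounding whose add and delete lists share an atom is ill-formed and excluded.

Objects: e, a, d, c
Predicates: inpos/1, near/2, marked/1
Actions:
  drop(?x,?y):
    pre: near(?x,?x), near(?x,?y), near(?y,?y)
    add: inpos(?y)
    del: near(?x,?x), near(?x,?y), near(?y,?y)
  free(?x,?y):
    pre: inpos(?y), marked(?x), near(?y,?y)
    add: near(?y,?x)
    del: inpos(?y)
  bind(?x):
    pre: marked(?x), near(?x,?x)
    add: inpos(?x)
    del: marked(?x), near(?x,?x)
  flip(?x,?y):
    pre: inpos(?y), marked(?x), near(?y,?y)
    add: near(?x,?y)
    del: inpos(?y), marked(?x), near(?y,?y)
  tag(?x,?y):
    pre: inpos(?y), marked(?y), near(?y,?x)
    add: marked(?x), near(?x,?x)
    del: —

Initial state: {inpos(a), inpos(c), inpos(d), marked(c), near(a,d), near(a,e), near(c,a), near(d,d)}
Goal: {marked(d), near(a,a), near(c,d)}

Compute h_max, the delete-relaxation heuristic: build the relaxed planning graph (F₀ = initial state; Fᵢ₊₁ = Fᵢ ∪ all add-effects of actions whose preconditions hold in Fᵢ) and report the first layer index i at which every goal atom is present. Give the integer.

F0 = init (8 atoms)
F1 = F0 ∪ {marked(a), near(a,a), near(c,d), near(d,c)}  (12 atoms)
F2 = F1 ∪ {marked(d), marked(e), near(a,c), near(d,a), near(e,e)}  (17 atoms)
goal ⊆ F2  ⇒  h_max = 2

2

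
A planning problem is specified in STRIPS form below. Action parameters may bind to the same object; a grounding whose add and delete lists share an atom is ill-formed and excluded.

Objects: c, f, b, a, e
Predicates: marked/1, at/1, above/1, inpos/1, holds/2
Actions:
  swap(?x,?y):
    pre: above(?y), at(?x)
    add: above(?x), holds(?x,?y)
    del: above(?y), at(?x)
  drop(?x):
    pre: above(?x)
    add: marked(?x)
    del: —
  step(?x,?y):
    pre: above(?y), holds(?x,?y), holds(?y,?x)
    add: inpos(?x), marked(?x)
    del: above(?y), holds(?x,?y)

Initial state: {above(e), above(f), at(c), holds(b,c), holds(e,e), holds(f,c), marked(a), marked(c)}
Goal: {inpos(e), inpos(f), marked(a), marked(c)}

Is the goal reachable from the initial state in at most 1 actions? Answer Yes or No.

1. swap(c,f)  →  {above(c), above(e), holds(b,c), holds(c,f), holds(e,e), holds(f,c), marked(a), marked(c)}
2. step(f,c)  →  {above(e), holds(b,c), holds(c,f), holds(e,e), inpos(f), marked(a), marked(c), marked(f)}
3. step(e,e)  →  {holds(b,c), holds(c,f), inpos(e), inpos(f), marked(a), marked(c), marked(e), marked(f)}
optimal plan length = 3; 3 > 1

No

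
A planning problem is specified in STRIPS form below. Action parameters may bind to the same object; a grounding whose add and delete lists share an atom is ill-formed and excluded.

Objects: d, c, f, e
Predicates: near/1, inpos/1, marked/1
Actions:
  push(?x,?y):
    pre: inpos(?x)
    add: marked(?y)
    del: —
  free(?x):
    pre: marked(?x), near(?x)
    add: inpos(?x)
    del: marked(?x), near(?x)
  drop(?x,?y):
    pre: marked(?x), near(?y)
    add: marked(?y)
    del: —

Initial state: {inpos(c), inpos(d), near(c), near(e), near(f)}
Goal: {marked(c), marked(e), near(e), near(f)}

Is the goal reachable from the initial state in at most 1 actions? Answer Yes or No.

No

1. push(d,c)  →  {inpos(c), inpos(d), marked(c), near(c), near(e), near(f)}
2. push(d,e)  →  {inpos(c), inpos(d), marked(c), marked(e), near(c), near(e), near(f)}
optimal plan length = 2; 2 > 1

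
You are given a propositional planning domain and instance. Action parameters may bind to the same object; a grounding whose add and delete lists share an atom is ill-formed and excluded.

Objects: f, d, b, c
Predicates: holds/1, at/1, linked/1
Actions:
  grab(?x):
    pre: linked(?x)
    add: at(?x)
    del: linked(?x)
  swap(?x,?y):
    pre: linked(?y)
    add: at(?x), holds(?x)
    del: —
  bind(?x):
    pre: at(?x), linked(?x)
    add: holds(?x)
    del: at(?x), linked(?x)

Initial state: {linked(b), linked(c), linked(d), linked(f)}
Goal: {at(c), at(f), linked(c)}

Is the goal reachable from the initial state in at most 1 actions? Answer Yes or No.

No

1. grab(f)  →  {at(f), linked(b), linked(c), linked(d)}
2. swap(c,d)  →  {at(c), at(f), holds(c), linked(b), linked(c), linked(d)}
optimal plan length = 2; 2 > 1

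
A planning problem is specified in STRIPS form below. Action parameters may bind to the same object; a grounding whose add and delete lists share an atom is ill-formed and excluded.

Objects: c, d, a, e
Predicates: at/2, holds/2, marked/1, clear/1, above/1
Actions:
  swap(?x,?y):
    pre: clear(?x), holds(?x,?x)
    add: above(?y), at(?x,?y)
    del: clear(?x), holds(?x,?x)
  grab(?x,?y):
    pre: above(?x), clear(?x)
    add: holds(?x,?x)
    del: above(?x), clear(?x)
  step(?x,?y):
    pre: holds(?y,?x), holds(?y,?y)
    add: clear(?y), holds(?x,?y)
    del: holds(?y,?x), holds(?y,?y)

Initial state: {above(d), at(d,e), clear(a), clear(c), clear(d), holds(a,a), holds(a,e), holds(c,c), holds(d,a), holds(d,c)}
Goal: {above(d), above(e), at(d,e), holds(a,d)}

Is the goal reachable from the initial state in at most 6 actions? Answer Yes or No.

Yes

1. swap(c,e)  →  {above(d), above(e), at(c,e), at(d,e), clear(a), clear(d), holds(a,a), holds(a,e), holds(d,a), holds(d,c)}
2. grab(d,c)  →  {above(e), at(c,e), at(d,e), clear(a), holds(a,a), holds(a,e), holds(d,a), holds(d,c), holds(d,d)}
3. swap(a,d)  →  {above(d), above(e), at(a,d), at(c,e), at(d,e), holds(a,e), holds(d,a), holds(d,c), holds(d,d)}
4. step(a,d)  →  {above(d), above(e), at(a,d), at(c,e), at(d,e), clear(d), holds(a,d), holds(a,e), holds(d,c)}
optimal plan length = 4; 4 ≤ 6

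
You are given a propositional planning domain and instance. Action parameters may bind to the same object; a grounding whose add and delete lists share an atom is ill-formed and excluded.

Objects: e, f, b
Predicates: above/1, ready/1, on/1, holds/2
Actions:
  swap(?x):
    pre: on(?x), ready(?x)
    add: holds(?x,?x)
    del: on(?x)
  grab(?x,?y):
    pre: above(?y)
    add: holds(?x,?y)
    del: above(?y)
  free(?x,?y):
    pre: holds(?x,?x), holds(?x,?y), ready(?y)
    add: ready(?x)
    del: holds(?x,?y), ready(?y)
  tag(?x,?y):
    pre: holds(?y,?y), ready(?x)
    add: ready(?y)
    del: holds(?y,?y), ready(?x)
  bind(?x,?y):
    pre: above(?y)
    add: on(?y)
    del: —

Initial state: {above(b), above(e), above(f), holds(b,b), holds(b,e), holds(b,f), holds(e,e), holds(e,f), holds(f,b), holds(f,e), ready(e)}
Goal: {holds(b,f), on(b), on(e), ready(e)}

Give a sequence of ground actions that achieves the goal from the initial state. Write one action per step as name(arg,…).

1. bind(e,e)  →  {above(b), above(e), above(f), holds(b,b), holds(b,e), holds(b,f), holds(e,e), holds(e,f), holds(f,b), holds(f,e), on(e), ready(e)}
2. bind(e,b)  →  {above(b), above(e), above(f), holds(b,b), holds(b,e), holds(b,f), holds(e,e), holds(e,f), holds(f,b), holds(f,e), on(b), on(e), ready(e)}

bind(e,e); bind(e,b)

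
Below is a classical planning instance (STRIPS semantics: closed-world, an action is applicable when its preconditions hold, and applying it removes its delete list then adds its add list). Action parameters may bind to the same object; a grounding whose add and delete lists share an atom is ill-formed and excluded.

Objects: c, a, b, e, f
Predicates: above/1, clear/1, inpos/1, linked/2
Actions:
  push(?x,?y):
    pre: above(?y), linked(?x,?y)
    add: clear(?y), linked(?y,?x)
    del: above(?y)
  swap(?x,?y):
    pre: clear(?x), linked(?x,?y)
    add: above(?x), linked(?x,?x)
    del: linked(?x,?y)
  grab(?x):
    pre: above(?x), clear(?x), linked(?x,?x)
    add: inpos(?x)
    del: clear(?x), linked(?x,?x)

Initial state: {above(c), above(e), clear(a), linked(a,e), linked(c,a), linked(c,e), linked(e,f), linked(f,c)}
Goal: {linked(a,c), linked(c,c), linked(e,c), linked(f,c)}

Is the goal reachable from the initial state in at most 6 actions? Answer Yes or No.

Yes

1. push(c,e)  →  {above(c), clear(a), clear(e), linked(a,e), linked(c,a), linked(c,e), linked(e,c), linked(e,f), linked(f,c)}
2. push(e,c)  →  {clear(a), clear(c), clear(e), linked(a,e), linked(c,a), linked(c,e), linked(e,c), linked(e,f), linked(f,c)}
3. swap(c,e)  →  {above(c), clear(a), clear(c), clear(e), linked(a,e), linked(c,a), linked(c,c), linked(e,c), linked(e,f), linked(f,c)}
4. swap(a,e)  →  {above(a), above(c), clear(a), clear(c), clear(e), linked(a,a), linked(c,a), linked(c,c), linked(e,c), linked(e,f), linked(f,c)}
5. push(c,a)  →  {above(c), clear(a), clear(c), clear(e), linked(a,a), linked(a,c), linked(c,a), linked(c,c), linked(e,c), linked(e,f), linked(f,c)}
optimal plan length = 5; 5 ≤ 6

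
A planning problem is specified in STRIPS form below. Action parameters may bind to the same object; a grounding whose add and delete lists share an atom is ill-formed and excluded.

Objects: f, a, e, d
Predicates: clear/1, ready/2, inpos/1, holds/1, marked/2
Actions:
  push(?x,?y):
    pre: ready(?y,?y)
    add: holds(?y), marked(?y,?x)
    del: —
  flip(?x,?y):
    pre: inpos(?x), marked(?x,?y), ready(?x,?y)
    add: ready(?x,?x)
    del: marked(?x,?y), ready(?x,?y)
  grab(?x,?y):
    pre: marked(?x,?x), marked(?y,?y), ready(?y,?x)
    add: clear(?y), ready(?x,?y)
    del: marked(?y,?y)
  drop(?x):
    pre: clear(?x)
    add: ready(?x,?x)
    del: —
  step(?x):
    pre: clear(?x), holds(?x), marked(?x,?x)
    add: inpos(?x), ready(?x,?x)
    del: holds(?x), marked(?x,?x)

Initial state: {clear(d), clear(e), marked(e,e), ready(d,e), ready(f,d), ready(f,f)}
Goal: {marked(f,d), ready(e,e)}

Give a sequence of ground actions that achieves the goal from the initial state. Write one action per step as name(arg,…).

1. push(d,f)  →  {clear(d), clear(e), holds(f), marked(e,e), marked(f,d), ready(d,e), ready(f,d), ready(f,f)}
2. drop(e)  →  {clear(d), clear(e), holds(f), marked(e,e), marked(f,d), ready(d,e), ready(e,e), ready(f,d), ready(f,f)}

push(d,f); drop(e)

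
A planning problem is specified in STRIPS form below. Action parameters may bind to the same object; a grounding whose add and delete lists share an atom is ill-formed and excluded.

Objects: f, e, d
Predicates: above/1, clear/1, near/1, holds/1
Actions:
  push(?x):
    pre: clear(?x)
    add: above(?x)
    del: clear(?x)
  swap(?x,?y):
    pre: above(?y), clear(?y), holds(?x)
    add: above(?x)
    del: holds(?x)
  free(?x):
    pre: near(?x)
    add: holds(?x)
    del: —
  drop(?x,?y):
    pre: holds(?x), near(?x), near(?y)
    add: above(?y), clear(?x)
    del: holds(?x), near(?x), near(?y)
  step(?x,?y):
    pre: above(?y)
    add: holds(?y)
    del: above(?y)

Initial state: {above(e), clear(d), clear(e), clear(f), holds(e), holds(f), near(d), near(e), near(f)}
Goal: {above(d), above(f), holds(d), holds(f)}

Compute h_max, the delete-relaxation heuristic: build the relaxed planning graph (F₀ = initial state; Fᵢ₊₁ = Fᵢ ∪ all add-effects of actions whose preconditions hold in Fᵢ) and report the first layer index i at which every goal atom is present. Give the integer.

1

F0 = init (9 atoms)
F1 = F0 ∪ {above(d), above(f), holds(d)}  (12 atoms)
goal ⊆ F1  ⇒  h_max = 1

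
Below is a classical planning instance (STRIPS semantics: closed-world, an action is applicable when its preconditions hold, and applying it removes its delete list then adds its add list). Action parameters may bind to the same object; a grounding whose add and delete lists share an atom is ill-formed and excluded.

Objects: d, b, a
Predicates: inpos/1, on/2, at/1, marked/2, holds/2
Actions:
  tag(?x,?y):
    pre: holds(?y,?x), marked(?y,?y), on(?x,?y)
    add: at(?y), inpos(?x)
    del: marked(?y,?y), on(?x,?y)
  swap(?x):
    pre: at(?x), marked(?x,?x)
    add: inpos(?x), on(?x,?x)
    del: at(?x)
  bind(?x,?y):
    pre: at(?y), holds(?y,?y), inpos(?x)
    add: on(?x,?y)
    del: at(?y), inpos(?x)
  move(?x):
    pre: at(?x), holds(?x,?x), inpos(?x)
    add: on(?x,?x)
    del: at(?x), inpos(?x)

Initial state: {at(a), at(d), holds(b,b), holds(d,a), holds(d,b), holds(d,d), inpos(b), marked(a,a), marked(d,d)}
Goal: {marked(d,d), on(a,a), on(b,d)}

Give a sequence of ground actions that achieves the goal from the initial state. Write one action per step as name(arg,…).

swap(a); bind(b,d)

1. swap(a)  →  {at(d), holds(b,b), holds(d,a), holds(d,b), holds(d,d), inpos(a), inpos(b), marked(a,a), marked(d,d), on(a,a)}
2. bind(b,d)  →  {holds(b,b), holds(d,a), holds(d,b), holds(d,d), inpos(a), marked(a,a), marked(d,d), on(a,a), on(b,d)}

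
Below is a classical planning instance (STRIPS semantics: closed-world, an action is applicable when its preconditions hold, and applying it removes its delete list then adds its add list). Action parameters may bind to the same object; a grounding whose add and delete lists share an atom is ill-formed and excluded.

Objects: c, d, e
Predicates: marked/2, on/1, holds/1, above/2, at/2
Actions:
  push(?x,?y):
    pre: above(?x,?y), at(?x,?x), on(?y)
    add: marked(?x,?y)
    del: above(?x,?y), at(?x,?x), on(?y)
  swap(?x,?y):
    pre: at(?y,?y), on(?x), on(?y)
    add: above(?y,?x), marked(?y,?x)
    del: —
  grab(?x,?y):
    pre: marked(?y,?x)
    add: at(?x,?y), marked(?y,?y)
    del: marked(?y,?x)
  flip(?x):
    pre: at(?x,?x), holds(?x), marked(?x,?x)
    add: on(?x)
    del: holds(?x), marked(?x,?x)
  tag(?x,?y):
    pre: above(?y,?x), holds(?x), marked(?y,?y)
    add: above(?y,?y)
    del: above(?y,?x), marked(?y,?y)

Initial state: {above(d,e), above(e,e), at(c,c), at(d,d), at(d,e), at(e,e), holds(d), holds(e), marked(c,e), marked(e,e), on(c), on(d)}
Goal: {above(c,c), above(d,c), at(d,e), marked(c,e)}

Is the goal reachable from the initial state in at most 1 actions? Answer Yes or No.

No

1. swap(c,c)  →  {above(c,c), above(d,e), above(e,e), at(c,c), at(d,d), at(d,e), at(e,e), holds(d), holds(e), marked(c,c), marked(c,e), marked(e,e), on(c), on(d)}
2. swap(c,d)  →  {above(c,c), above(d,c), above(d,e), above(e,e), at(c,c), at(d,d), at(d,e), at(e,e), holds(d), holds(e), marked(c,c), marked(c,e), marked(d,c), marked(e,e), on(c), on(d)}
optimal plan length = 2; 2 > 1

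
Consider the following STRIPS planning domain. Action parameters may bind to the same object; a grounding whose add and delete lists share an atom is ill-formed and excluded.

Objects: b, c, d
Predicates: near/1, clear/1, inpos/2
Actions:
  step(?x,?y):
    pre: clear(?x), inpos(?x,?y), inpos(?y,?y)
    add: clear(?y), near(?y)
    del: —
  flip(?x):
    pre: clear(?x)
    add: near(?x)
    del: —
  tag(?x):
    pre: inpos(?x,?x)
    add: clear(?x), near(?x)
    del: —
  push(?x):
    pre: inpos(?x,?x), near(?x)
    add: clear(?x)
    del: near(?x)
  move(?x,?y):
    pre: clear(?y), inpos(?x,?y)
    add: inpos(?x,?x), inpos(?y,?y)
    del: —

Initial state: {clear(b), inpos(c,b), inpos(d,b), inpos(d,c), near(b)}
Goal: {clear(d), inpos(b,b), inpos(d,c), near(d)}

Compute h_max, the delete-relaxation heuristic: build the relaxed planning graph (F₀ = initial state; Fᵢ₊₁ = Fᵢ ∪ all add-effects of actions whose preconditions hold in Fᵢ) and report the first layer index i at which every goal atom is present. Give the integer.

2

F0 = init (5 atoms)
F1 = F0 ∪ {inpos(b,b), inpos(c,c), inpos(d,d)}  (8 atoms)
F2 = F1 ∪ {clear(c), clear(d), near(c), near(d)}  (12 atoms)
goal ⊆ F2  ⇒  h_max = 2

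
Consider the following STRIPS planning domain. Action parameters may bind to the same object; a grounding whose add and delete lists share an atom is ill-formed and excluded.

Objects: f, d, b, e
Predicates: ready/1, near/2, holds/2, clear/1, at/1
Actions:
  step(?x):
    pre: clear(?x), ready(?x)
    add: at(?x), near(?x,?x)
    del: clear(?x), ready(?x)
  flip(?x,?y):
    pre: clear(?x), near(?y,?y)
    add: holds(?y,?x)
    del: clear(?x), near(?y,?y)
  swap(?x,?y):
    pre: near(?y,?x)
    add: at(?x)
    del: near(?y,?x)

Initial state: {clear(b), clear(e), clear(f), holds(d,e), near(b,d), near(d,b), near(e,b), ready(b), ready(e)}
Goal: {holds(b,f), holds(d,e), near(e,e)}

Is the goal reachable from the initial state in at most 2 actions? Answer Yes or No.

1. step(b)  →  {at(b), clear(e), clear(f), holds(d,e), near(b,b), near(b,d), near(d,b), near(e,b), ready(e)}
2. step(e)  →  {at(b), at(e), clear(f), holds(d,e), near(b,b), near(b,d), near(d,b), near(e,b), near(e,e)}
3. flip(f,b)  →  {at(b), at(e), holds(b,f), holds(d,e), near(b,d), near(d,b), near(e,b), near(e,e)}
optimal plan length = 3; 3 > 2

No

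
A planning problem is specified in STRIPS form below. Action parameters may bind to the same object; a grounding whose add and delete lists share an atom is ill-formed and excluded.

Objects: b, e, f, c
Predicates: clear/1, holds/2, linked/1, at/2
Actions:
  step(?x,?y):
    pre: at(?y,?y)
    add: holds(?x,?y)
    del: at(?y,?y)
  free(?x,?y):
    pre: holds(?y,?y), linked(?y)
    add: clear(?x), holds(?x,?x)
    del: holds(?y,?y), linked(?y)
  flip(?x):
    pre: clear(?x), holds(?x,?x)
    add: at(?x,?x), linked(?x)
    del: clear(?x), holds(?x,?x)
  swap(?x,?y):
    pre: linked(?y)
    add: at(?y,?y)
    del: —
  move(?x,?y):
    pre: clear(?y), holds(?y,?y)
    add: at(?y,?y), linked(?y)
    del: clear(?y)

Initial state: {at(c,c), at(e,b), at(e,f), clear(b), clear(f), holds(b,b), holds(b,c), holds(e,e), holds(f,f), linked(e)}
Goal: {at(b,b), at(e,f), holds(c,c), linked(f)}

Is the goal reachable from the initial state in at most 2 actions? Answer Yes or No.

No

1. step(c,c)  →  {at(e,b), at(e,f), clear(b), clear(f), holds(b,b), holds(b,c), holds(c,c), holds(e,e), holds(f,f), linked(e)}
2. flip(b)  →  {at(b,b), at(e,b), at(e,f), clear(f), holds(b,c), holds(c,c), holds(e,e), holds(f,f), linked(b), linked(e)}
3. flip(f)  →  {at(b,b), at(e,b), at(e,f), at(f,f), holds(b,c), holds(c,c), holds(e,e), linked(b), linked(e), linked(f)}
optimal plan length = 3; 3 > 2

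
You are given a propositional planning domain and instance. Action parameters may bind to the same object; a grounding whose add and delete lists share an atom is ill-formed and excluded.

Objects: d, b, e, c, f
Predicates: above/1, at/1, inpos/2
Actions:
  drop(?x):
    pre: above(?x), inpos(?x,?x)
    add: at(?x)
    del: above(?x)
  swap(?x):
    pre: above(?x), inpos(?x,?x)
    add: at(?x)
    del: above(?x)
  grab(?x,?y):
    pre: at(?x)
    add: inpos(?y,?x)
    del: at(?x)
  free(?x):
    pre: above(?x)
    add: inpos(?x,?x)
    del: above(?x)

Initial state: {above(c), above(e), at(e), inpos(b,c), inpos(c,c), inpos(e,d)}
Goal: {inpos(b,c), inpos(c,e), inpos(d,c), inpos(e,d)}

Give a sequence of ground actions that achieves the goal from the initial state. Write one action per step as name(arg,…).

1. drop(c)  →  {above(e), at(c), at(e), inpos(b,c), inpos(c,c), inpos(e,d)}
2. grab(e,c)  →  {above(e), at(c), inpos(b,c), inpos(c,c), inpos(c,e), inpos(e,d)}
3. grab(c,d)  →  {above(e), inpos(b,c), inpos(c,c), inpos(c,e), inpos(d,c), inpos(e,d)}

drop(c); grab(e,c); grab(c,d)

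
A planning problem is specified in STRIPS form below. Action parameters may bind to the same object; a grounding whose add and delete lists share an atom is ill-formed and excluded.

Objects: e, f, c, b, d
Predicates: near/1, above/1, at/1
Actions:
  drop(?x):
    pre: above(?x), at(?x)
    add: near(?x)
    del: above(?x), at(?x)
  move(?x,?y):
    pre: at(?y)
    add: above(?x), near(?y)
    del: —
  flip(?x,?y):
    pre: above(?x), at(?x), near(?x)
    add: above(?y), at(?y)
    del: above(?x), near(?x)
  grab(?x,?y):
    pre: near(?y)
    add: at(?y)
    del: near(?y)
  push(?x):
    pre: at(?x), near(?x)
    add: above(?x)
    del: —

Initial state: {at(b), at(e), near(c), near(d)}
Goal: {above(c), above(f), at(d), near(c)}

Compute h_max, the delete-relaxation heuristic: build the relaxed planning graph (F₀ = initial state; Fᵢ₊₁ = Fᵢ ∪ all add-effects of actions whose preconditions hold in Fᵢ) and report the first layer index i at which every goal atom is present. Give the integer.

1

F0 = init (4 atoms)
F1 = F0 ∪ {above(b), above(c), above(d), above(e), above(f), at(c), at(d), near(b), near(e)}  (13 atoms)
goal ⊆ F1  ⇒  h_max = 1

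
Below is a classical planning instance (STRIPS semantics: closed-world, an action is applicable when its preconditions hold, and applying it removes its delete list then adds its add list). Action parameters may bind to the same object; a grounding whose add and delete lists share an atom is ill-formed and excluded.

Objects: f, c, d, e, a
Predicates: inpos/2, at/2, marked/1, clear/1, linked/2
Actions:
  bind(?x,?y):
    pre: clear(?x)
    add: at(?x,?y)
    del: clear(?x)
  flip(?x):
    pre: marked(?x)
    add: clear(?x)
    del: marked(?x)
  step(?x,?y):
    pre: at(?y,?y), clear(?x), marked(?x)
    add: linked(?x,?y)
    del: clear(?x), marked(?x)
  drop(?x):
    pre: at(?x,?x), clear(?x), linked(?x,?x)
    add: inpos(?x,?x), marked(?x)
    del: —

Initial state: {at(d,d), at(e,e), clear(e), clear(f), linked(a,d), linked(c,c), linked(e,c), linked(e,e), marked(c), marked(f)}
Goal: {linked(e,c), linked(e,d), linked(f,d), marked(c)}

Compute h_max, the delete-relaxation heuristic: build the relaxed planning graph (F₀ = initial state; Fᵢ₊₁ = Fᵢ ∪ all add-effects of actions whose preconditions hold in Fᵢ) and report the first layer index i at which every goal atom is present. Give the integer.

F0 = init (10 atoms)
F1 = F0 ∪ {at(e,a), at(e,c), at(e,d), at(e,f), at(f,a), at(f,c), at(f,d), at(f,e), at(f,f), clear(c), inpos(e,e), linked(f,d), linked(f,e), marked(e)}  (24 atoms)
F2 = F1 ∪ {at(c,a), at(c,c), at(c,d), at(c,e), at(c,f), linked(c,d), linked(c,e), linked(c,f), linked(e,d), linked(e,f), linked(f,f)}  (35 atoms)
goal ⊆ F2  ⇒  h_max = 2

2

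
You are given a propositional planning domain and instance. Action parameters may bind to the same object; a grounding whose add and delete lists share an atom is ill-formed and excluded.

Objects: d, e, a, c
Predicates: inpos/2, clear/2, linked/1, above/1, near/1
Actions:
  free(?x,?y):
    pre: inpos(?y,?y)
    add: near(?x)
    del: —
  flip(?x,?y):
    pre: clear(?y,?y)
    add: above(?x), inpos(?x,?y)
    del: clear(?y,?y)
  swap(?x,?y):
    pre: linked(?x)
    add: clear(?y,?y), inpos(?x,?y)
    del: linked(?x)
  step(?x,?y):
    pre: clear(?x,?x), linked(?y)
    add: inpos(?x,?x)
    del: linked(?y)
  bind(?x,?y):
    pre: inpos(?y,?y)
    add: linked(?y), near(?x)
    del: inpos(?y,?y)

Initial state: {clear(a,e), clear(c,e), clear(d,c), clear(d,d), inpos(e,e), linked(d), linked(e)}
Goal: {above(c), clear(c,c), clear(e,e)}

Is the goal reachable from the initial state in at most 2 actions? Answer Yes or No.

1. flip(c,d)  →  {above(c), clear(a,e), clear(c,e), clear(d,c), inpos(c,d), inpos(e,e), linked(d), linked(e)}
2. swap(d,e)  →  {above(c), clear(a,e), clear(c,e), clear(d,c), clear(e,e), inpos(c,d), inpos(d,e), inpos(e,e), linked(e)}
3. swap(e,c)  →  {above(c), clear(a,e), clear(c,c), clear(c,e), clear(d,c), clear(e,e), inpos(c,d), inpos(d,e), inpos(e,c), inpos(e,e)}
optimal plan length = 3; 3 > 2

No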